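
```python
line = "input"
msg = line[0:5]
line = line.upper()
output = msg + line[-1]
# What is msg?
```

Trace:
`line = "input"` → line = 'input'
`msg = line[0:5]` → msg = 'input'
`line = line.upper()` → line = 'INPUT'
`output = msg + line[-1]` → output = 'inputT'
So msg = 'input'

Answer: 'input'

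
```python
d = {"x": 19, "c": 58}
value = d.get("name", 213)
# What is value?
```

Trace:
`d = {"x": 19, "c": 58}` → d = {'x': 19, 'c': 58}
`value = d.get("name", 213)` → value = 213
So value = 213

Answer: 213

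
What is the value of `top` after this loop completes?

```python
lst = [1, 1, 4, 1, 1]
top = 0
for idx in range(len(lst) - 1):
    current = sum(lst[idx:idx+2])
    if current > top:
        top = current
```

Max sum of 2-element window in [1, 1, 4, 1, 1]
`top` takes the values: 0 → 2 → 5

Answer: 5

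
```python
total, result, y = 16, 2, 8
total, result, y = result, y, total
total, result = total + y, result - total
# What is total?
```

Trace:
`total, result, y = 16, 2, 8` → total = 16; result = 2; y = 8
`total, result, y = result, y, total` → total = 2; result = 8; y = 16
`total, result = total + y, result - total` → total = 18; result = 6
So total = 18

Answer: 18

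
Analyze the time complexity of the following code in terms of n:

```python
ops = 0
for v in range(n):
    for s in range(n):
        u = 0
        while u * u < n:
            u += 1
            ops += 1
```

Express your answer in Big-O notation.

Each loop level contributes: n × n × √n. Multiplying the contributions gives O(n^2√n).

Answer: O(n^2√n)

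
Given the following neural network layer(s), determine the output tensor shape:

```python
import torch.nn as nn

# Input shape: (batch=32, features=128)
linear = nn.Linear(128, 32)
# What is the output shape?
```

Input: (32, 128) -> Output: (32, 32)

Answer: (32, 32)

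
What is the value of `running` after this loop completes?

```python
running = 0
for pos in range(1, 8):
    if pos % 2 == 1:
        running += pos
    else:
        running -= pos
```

Add odd, subtract even
`running` takes the values: 0 → 1 → -1 → 2 → -2 → 3 → -3 → 4

Answer: 4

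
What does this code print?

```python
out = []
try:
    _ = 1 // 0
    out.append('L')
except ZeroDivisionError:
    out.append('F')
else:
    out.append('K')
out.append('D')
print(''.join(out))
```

Execution trace: 'F' (except ZeroDivisionError) → 'D' (after the try/except). Output: FD

Answer: FD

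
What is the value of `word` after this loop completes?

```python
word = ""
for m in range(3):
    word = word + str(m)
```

Concatenate digits 0 to 2
`word` takes the values: "" → "0" → "01" → "012"

Answer: "012"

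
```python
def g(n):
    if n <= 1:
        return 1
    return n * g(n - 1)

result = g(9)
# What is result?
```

g(9) = 9 * 8 * 7 * 6 * 5 * 4 * 3 * 2 * 1 = 362880

Answer: 362880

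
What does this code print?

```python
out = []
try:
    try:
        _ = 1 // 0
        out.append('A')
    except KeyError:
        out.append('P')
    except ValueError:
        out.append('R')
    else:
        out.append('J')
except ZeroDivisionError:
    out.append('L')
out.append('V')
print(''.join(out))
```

Execution trace: 'L' (outer except ZeroDivisionError) → 'V' (after the try/except). Output: LV

Answer: LV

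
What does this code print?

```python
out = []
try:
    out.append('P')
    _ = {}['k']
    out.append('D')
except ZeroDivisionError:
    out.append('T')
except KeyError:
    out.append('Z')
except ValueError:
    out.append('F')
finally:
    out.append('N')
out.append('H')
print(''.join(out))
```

Execution trace: 'P' (try body) → 'Z' (except KeyError) → 'N' (finally) → 'H' (after the try/except). Output: PZNH

Answer: PZNH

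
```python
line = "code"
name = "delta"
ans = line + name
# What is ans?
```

Trace:
`line = "code"` → line = 'code'
`name = "delta"` → name = 'delta'
`ans = line + name` → ans = 'codedelta'
So ans = 'codedelta'

Answer: 'codedelta'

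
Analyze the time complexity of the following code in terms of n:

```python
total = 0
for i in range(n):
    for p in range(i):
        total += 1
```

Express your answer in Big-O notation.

Each loop level contributes: n × n. Multiplying the contributions gives O(n^2).

Answer: O(n^2)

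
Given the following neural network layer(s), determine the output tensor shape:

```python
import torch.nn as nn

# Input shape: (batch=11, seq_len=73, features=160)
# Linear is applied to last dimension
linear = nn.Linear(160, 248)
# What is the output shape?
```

Input: (11, 73, 160) -> Output: (11, 73, 248)

Answer: (11, 73, 248)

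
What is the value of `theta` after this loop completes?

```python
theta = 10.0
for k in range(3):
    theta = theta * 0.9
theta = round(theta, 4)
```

Exponential decay: 10.0 * 0.9^3
`theta` takes the values: 10.0 → 9.0 → 8.1 → 7.29

Answer: 7.29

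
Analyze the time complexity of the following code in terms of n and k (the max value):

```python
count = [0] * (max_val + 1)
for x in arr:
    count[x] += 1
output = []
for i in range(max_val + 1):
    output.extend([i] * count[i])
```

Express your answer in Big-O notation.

This is Counting sort (k = max value). Time complexity: O(n + k).

Answer: O(n + k)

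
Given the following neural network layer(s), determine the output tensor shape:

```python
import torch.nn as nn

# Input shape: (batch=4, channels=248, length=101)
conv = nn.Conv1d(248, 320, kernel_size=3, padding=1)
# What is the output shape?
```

Input: (4, 248, 101) -> Output: (4, 320, 101)

Answer: (4, 320, 101)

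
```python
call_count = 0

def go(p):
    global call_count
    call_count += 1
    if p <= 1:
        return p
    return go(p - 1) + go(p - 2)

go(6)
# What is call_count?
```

Calls(p) = 1 + Calls(p-1) + Calls(p-2); Calls(0)=Calls(1)=1. For p=6 this gives 25.

Answer: 25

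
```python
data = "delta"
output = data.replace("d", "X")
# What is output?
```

Trace:
`data = "delta"` → data = 'delta'
`output = data.replace("d", "X")` → output = 'Xelta'
So output = 'Xelta'

Answer: 'Xelta'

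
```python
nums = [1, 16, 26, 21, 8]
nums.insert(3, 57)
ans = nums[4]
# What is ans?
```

Trace:
`nums = [1, 16, 26, 21, 8]` → nums = [1, 16, 26, 21, 8]
`nums.insert(3, 57)` → nums = [1, 16, 26, 57, 21, 8]
`ans = nums[4]` → ans = 21
So ans = 21

Answer: 21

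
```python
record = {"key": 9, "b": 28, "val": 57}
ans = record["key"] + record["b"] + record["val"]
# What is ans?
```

Trace:
`record = {"key": 9, "b": 28, "val": 57}` → record = {'key': 9, 'b': 28, 'val': 57}
`ans = record["key"] + record["b"] + record["val"]` → ans = 94
So ans = 94

Answer: 94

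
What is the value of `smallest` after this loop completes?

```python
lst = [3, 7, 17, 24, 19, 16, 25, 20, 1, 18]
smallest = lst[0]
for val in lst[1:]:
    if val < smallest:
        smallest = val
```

Minimum of [3, 7, 17, 24, 19, 16, 25, 20, 1, 18]
`smallest` takes the values: 3 → 1

Answer: 1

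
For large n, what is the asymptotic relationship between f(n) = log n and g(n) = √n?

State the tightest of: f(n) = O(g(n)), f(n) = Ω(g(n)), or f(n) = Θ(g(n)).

log n vs √n: f(n) = O(g(n)) but not Ω(g(n)) — √n grows strictly faster than log n.

Answer: f(n) = O(g(n)) but not Ω(g(n)) — √n grows strictly faster than log n.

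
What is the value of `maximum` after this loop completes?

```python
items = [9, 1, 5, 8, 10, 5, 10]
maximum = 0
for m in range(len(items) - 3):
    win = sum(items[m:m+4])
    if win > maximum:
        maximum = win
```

Max sum of 4-element window in [9, 1, 5, 8, 10, 5, 10]
`maximum` takes the values: 0 → 23 → 24 → 28 → 33

Answer: 33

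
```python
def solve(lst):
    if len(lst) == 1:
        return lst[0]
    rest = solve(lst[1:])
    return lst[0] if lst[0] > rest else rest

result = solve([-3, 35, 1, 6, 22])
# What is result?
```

Recursive max over [-3, 35, 1, 6, 22] = 35

Answer: 35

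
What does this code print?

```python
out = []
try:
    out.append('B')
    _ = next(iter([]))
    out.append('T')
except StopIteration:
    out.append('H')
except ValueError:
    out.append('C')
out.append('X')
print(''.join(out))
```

Execution trace: 'B' (try body) → 'H' (except StopIteration) → 'X' (after the try/except). Output: BHX

Answer: BHX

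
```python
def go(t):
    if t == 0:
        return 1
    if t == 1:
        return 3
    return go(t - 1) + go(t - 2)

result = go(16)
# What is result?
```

Build up from base cases: go(0)=1, go(1)=3, go(2)=4, go(3)=7, go(4)=11, go(5)=18, go(6)=29, ..., go(16)=3571

Answer: 3571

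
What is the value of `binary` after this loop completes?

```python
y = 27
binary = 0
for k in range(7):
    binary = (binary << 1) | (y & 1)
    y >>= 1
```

Reverse lowest 7 bits of 27
`binary` takes the values: 0 → 1 → 3 → 6 → 13 → 27 → 54 → 108

Answer: 108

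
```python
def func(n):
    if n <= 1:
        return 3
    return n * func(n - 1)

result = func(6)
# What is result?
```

func(6) = 6 * 5 * 4 * 3 * 2 * 3 = 2160

Answer: 2160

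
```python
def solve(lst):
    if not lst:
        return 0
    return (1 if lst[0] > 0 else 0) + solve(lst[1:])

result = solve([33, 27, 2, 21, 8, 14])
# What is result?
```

Count of positive elements in [33, 27, 2, 21, 8, 14] = 6

Answer: 6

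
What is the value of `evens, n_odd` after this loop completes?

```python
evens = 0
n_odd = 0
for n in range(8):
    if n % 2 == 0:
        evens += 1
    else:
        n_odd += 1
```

Count evens and odds in range(8)
`evens, n_odd` takes the values: (0, 0) → (1, 0) → (1, 1) → (2, 1) → (2, 2) → (3, 2) → (3, 3) → (4, 3) → (4, 4)

Answer: 4, 4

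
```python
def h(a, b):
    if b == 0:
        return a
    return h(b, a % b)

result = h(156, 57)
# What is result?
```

h(156, 57) -> h(57, 42) -> h(42, 15) -> h(15, 12) -> h(12, 3) -> h(3, 0) -> 3

Answer: 3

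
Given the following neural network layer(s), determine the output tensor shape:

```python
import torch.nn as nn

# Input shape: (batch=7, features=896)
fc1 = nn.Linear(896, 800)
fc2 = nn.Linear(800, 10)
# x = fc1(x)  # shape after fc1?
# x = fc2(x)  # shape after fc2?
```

Input: (7, 896) -> after fc1: (7, 800) -> Output: (7, 10)

Answer: (7, 10)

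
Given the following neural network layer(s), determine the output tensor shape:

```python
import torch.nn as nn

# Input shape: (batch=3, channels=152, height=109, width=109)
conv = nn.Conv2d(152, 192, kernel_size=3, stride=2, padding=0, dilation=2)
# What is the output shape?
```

Input: (3, 152, 109, 109) -> Output: (3, 192, 53, 53)

Answer: (3, 192, 53, 53)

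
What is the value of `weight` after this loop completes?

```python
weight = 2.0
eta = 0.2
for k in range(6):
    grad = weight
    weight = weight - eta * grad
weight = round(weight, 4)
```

Gradient descent: w = 2.0 * (1 - 0.2)^6
`weight` takes the values: 2.0 → 1.6 → 1.28 → 1.024 → 0.8192 → 0.65536 → 0.524288 → 0.5243

Answer: 0.5243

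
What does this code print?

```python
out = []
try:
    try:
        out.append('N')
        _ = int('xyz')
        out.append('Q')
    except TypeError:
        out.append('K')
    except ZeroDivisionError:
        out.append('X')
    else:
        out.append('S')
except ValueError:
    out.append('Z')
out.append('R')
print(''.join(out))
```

Execution trace: 'N' (try body) → 'Z' (outer except ValueError) → 'R' (after the try/except). Output: NZR

Answer: NZR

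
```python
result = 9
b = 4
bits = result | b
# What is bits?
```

Trace:
`result = 9` → result = 9
`b = 4` → b = 4
`bits = result | b` → bits = 13
So bits = 13

Answer: 13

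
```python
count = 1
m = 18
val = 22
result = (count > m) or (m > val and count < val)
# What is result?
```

Trace:
`count = 1` → count = 1
`m = 18` → m = 18
`val = 22` → val = 22
`result = (count > m) or (m > val and count < val)` → result = False
So result = False

Answer: False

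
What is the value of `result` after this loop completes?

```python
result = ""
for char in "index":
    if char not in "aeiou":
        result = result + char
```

Remove vowels from 'index'
`result` takes the values: "" → "n" → "nd" → "ndx"

Answer: "ndx"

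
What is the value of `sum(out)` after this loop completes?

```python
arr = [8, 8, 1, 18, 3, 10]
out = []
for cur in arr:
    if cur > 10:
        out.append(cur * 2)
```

Sum of doubled values > 10
`out` takes the values: [] → [36]
So `sum(out)` = 36

Answer: 36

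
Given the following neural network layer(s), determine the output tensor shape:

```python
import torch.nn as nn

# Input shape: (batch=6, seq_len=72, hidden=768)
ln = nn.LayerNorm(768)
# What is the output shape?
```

Input: (6, 72, 768) -> Output: (6, 72, 768)

Answer: (6, 72, 768)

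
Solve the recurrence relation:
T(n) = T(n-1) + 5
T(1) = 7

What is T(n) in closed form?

Unrolling: T(n) = T(1) + 5·(n-1) = 7 + 5(n-1) = 5n + 2.

Answer: T(n) = 5n + 2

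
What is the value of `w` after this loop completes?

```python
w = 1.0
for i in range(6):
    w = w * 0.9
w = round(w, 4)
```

Exponential decay: 1.0 * 0.9^6
`w` takes the values: 1.0 → 0.9 → 0.81 → 0.729 → 0.6561 → 0.59049 → 0.531441 → 0.5314

Answer: 0.5314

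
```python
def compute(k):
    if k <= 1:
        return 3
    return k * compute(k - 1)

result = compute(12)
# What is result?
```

compute(12) = 12 * 11 * 10 * 9 * 8 * 7 * 6 * 5 * 4 * 3 * 2 * 3 = 1437004800

Answer: 1437004800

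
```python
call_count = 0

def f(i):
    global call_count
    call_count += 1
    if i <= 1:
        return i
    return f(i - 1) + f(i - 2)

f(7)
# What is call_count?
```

Calls(i) = 1 + Calls(i-1) + Calls(i-2); Calls(0)=Calls(1)=1. For i=7 this gives 41.

Answer: 41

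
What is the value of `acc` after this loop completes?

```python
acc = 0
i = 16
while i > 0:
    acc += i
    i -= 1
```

Sum 16 down to 1
`acc` takes the values: 0 → 16 → 31 → 45 → 58 → 70 → 81 → 91 → 100 → 108 → 115 → 121 → 126 → 130 → 133 → 135 → 136

Answer: 136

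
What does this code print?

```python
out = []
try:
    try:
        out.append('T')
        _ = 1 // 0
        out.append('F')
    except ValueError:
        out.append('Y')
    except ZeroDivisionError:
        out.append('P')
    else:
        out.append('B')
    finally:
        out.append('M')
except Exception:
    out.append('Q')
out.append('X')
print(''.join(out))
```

Execution trace: 'T' (inner try body) → 'P' (inner except ZeroDivisionError) → 'M' (inner finally) → 'X' (after the try/except). Output: TPMX

Answer: TPMX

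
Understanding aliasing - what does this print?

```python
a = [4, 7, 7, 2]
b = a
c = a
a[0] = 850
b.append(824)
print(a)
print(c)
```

Key concept: multiple aliases.
Step by step:
`a = [4, 7, 7, 2]` → a = [4, 7, 7, 2]
`b = a` → b = [4, 7, 7, 2] (same object as a)
`c = a` → c = [4, 7, 7, 2] (same object as a, b)
`a[0] = 850` → a = [850, 7, 7, 2] (same object as b, c); b = [850, 7, 7, 2] (same object as a, c); c = [850, 7, 7, 2] (same object as a, b)
`b.append(824)` → a = [850, 7, 7, 2, 824] (same object as b, c); b = [850, 7, 7, 2, 824] (same object as a, c); c = [850, 7, 7, 2, 824] (same object as a, b)
`print(a)` → prints [850, 7, 7, 2, 824]
`print(c)` → prints [850, 7, 7, 2, 824]

Answer:
[850, 7, 7, 2, 824]
[850, 7, 7, 2, 824]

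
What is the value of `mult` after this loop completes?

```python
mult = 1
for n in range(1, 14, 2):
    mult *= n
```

Product of 1, 3, 5, ... up to 13
`mult` takes the values: 1 → 3 → 15 → 105 → 945 → 10395 → 135135

Answer: 135135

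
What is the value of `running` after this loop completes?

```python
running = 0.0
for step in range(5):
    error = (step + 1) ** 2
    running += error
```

Sum of squared losses 1² + 2² + ... + 5²
`running` takes the values: 0.0 → 1.0 → 5.0 → 14.0 → 30.0 → 55.0

Answer: 55.0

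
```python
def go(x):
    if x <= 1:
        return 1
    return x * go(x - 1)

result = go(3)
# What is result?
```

go(3) = 3 * 2 * 1 = 6

Answer: 6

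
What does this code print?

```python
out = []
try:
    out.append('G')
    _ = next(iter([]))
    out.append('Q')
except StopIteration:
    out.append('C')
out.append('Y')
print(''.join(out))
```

Execution trace: 'G' (try body) → 'C' (except StopIteration) → 'Y' (after the try/except). Output: GCY

Answer: GCY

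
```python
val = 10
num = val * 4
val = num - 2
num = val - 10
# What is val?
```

Trace:
`val = 10` → val = 10
`num = val * 4` → num = 40
`val = num - 2` → val = 38
`num = val - 10` → num = 28
So val = 38

Answer: 38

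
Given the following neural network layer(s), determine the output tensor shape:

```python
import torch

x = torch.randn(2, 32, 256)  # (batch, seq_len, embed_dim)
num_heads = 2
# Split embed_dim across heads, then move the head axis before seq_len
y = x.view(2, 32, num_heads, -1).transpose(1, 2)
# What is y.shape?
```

Input: (2, 32, 256) -> head_dim = 256 // 2 = 128; after view: (2, 32, 2, 128) -> after transpose(1, 2): (2, 2, 32, 128) -> Output: (2, 2, 32, 128)

Answer: (2, 2, 32, 128)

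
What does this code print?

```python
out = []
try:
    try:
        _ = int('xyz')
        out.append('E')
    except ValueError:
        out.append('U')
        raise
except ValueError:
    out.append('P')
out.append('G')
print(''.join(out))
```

Execution trace: 'U' (inner except ValueError) → 'P' (outer except ValueError) → 'G' (after the try/except). Output: UPG

Answer: UPG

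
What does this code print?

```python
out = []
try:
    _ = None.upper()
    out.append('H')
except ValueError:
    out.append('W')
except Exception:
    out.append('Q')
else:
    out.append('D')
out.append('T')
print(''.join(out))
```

Execution trace: 'Q' (except Exception) → 'T' (after the try/except). Output: QT

Answer: QT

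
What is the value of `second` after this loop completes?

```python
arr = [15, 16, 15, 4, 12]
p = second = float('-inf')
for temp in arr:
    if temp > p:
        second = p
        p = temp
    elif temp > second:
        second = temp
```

Second largest (with repeats) in [15, 16, 15, 4, 12]
`second` takes the values: -inf → 15

Answer: 15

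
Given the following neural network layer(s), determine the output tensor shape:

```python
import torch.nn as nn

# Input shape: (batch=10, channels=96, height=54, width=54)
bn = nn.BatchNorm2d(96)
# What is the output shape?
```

Input: (10, 96, 54, 54) -> Output: (10, 96, 54, 54)

Answer: (10, 96, 54, 54)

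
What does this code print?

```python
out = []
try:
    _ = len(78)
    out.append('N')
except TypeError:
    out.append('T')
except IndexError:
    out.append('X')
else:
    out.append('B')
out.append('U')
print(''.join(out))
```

Execution trace: 'T' (except TypeError) → 'U' (after the try/except). Output: TU

Answer: TU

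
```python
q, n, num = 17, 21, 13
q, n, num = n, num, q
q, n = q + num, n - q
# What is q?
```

Trace:
`q, n, num = 17, 21, 13` → q = 17; n = 21; num = 13
`q, n, num = n, num, q` → q = 21; n = 13; num = 17
`q, n = q + num, n - q` → q = 38; n = -8
So q = 38

Answer: 38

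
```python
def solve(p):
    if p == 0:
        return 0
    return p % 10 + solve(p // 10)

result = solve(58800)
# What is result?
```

Sum of digits of 58800: 0 + 0 + 8 + 8 + 5 = 21

Answer: 21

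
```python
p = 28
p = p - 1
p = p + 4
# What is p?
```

Trace:
`p = 28` → p = 28
`p = p - 1` → p = 27
`p = p + 4` → p = 31
So p = 31

Answer: 31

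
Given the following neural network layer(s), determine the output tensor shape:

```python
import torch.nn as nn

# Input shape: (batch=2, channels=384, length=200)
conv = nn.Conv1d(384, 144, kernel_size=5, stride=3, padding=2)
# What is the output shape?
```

Input: (2, 384, 200) -> Output: (2, 144, 67)

Answer: (2, 144, 67)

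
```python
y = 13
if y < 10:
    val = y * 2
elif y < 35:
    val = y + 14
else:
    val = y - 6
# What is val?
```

Trace:
`y = 13` → y = 13
`if y < 10: ...` → y < 10 is False, y < 35 is True → val = 27
So val = 27

Answer: 27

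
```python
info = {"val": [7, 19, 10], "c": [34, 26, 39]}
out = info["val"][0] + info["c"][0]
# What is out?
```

Trace:
`info = {"val": [7, 19, 10], "c": [34, 26, 39]}` → info = {'val': [7, 19, 10], 'c': [34, 26, 39]}
`out = info["val"][0] + info["c"][0]` → out = 41
So out = 41

Answer: 41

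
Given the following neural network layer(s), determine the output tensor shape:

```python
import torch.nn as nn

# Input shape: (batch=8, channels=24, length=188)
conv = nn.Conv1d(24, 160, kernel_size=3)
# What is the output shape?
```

Input: (8, 24, 188) -> Output: (8, 160, 186)

Answer: (8, 160, 186)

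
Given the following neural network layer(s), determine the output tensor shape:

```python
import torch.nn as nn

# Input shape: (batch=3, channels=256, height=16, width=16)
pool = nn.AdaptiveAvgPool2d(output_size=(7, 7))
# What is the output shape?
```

Input: (3, 256, 16, 16) -> Output: (3, 256, 7, 7)

Answer: (3, 256, 7, 7)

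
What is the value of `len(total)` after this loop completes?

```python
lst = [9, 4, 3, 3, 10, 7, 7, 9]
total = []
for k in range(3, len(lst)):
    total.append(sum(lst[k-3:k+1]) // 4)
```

Number of 4-element averages
`total` takes the values: [] → [4] → [4, 5] → [4, 5, 5] → [4, 5, 5, 6] → [4, 5, 5, 6, 8]
So `len(total)` = 5

Answer: 5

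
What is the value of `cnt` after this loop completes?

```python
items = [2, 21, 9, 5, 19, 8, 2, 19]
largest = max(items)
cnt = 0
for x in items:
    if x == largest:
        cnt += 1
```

Count of max value 21 in [2, 21, 9, 5, 19, 8, 2, 19]
`cnt` takes the values: 0 → 1

Answer: 1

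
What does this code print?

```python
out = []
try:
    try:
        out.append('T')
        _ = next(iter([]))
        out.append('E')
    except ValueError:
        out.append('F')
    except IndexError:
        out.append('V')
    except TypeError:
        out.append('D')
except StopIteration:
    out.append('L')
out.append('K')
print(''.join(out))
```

Execution trace: 'T' (try body) → 'L' (outer except StopIteration) → 'K' (after the try/except). Output: TLK

Answer: TLK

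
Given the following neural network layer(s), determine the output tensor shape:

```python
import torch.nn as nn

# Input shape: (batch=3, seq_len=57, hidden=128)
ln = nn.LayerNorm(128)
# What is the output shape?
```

Input: (3, 57, 128) -> Output: (3, 57, 128)

Answer: (3, 57, 128)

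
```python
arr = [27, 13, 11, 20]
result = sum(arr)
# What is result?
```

Trace:
`arr = [27, 13, 11, 20]` → arr = [27, 13, 11, 20]
`result = sum(arr)` → result = 71
So result = 71

Answer: 71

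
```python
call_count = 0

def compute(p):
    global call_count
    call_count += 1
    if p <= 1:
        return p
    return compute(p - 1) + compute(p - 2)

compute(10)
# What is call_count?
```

Calls(p) = 1 + Calls(p-1) + Calls(p-2); Calls(0)=Calls(1)=1. For p=10 this gives 177.

Answer: 177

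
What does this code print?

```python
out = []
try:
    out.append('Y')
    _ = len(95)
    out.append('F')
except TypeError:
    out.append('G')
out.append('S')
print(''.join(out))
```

Execution trace: 'Y' (try body) → 'G' (except TypeError) → 'S' (after the try/except). Output: YGS

Answer: YGS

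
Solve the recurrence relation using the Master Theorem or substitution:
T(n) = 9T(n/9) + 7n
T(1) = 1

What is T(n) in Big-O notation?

By Master Theorem: a=9, b=9, f(n)=7n. Since log_9(9) = 1 and f(n) = Θ(n^1), Case 2 applies. T(n) = O(n log n).

Answer: O(n log n)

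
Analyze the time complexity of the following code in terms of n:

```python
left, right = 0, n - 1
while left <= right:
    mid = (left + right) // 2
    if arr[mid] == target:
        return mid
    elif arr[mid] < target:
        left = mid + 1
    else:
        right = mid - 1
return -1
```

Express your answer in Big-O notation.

This is Binary search in a sorted array. Time complexity: O(log n).

Answer: O(log n)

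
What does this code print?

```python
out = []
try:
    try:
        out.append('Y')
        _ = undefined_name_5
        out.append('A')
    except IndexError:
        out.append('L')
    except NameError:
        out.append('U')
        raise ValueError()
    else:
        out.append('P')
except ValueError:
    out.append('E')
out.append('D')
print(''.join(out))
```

Execution trace: 'Y' (inner try body) → 'U' (inner except NameError) → 'E' (outer except ValueError) → 'D' (after the try/except). Output: YUED

Answer: YUED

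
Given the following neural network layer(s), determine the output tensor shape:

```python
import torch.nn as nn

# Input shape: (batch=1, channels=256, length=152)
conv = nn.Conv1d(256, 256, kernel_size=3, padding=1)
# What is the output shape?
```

Input: (1, 256, 152) -> Output: (1, 256, 152)

Answer: (1, 256, 152)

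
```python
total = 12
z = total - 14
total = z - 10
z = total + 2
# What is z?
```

Trace:
`total = 12` → total = 12
`z = total - 14` → z = -2
`total = z - 10` → total = -12
`z = total + 2` → z = -10
So z = -10

Answer: -10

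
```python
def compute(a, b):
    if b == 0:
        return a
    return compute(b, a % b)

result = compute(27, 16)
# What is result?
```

compute(27, 16) -> compute(16, 11) -> compute(11, 5) -> compute(5, 1) -> compute(1, 0) -> 1

Answer: 1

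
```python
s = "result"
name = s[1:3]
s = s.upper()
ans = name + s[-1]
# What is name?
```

Trace:
`s = "result"` → s = 'result'
`name = s[1:3]` → name = 'es'
`s = s.upper()` → s = 'RESULT'
`ans = name + s[-1]` → ans = 'esT'
So name = 'es'

Answer: 'es'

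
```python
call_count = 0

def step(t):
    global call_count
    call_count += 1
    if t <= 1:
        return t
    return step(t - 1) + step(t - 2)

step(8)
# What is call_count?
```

Calls(t) = 1 + Calls(t-1) + Calls(t-2); Calls(0)=Calls(1)=1. For t=8 this gives 67.

Answer: 67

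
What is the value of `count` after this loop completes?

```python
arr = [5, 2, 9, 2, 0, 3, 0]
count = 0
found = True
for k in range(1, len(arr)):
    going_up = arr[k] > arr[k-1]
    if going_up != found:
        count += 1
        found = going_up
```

Count direction changes in [5, 2, 9, 2, 0, 3, 0]
`count` takes the values: 0 → 1 → 2 → 3 → 4 → 5

Answer: 5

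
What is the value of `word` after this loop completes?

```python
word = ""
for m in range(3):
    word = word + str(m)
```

Concatenate digits 0 to 2
`word` takes the values: "" → "0" → "01" → "012"

Answer: "012"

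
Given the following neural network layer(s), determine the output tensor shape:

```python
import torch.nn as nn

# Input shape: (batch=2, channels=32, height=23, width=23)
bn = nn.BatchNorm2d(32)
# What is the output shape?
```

Input: (2, 32, 23, 23) -> Output: (2, 32, 23, 23)

Answer: (2, 32, 23, 23)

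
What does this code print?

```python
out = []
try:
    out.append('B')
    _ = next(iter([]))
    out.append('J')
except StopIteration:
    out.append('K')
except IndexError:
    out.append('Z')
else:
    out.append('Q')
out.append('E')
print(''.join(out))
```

Execution trace: 'B' (try body) → 'K' (except StopIteration) → 'E' (after the try/except). Output: BKE

Answer: BKE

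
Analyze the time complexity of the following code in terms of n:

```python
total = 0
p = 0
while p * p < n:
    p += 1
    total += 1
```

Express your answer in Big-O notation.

Each loop level contributes: √n. Multiplying the contributions gives O(√n).

Answer: O(√n)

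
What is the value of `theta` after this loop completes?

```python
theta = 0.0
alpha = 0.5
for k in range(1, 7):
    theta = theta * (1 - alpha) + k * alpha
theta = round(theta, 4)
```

Moving average with lr=0.5
`theta` takes the values: 0.0 → 0.5 → 1.25 → 2.125 → 3.0625 → 4.03125 → 5.015625 → 5.0156

Answer: 5.0156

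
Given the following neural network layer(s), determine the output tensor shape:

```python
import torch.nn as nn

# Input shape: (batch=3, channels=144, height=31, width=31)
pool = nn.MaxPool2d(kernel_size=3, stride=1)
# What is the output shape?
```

Input: (3, 144, 31, 31) -> Output: (3, 144, 29, 29)

Answer: (3, 144, 29, 29)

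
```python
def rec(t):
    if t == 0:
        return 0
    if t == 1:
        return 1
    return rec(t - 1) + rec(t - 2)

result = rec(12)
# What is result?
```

Build up from base cases: rec(0)=0, rec(1)=1, rec(2)=1, rec(3)=2, rec(4)=3, rec(5)=5, rec(6)=8, ..., rec(12)=144

Answer: 144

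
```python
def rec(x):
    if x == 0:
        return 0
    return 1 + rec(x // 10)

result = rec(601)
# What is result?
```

Count of digits of 601: 3

Answer: 3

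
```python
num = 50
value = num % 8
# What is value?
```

Trace:
`num = 50` → num = 50
`value = num % 8` → value = 2
So value = 2

Answer: 2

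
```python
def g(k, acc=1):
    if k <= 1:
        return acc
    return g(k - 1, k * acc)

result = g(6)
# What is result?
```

Accumulator trace (n, acc): (6, 1) -> (5, 6) -> (4, 30) -> (3, 120) -> (2, 360) -> (1, 720) -> return 720

Answer: 720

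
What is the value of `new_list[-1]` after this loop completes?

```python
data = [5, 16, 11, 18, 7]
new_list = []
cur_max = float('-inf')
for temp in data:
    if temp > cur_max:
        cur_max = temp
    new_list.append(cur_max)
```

Running max ends at 18
`new_list` takes the values: [] → [5] → [5, 16] → [5, 16, 16] → [5, 16, 16, 18] → [5, 16, 16, 18, 18]
So `new_list[-1]` = 18

Answer: 18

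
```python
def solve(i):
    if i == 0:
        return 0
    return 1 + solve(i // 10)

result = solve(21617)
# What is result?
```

Count of digits of 21617: 5

Answer: 5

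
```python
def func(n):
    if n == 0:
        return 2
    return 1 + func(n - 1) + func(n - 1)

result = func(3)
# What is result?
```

func(n) = 1 + 2·func(n-1), func(0)=2. Closed form: (2+1)·2^3 - 1 = 23.

Answer: 23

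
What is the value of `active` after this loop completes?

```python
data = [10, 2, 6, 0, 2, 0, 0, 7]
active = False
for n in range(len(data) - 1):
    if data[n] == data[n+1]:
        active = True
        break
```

Check consecutive duplicates in [10, 2, 6, 0, 2, 0, 0, 7]
`active` takes the values: False → True

Answer: True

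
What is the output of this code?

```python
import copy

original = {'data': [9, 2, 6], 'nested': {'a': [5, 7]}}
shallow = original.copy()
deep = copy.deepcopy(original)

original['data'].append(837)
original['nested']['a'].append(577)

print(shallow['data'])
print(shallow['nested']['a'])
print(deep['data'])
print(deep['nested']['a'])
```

Key concept: comparing shallow vs deep copy.
Step by step:
`original = {'data': [9, 2, 6], 'nested': {'a': [5, 7]}}` → original = {'data': [9, 2, 6], 'nested': {'a': [5, 7]}}
`shallow = original.copy()` → shallow = {'data': [9, 2, 6], 'nested': {'a': [5, 7]}}
`deep = copy.deepcopy(original)` → deep = {'data': [9, 2, 6], 'nested': {'a': [5, 7]}}
`original['data'].append(837)` → original = {'data': [9, 2, 6, 837], 'nested': {'a': [5, 7]}}; shallow = {'data': [9, 2, 6, 837], 'nested': {'a': [5, 7]}}
`original['nested']['a'].append(577)` → original = {'data': [9, 2, 6, 837], 'nested': {'a': [5, 7, 577]}}; shallow = {'data': [9, 2, 6, 837], 'nested': {'a': [5, 7, 577]}}
`print(shallow['data'])` → prints [9, 2, 6, 837]
`print(shallow['nested']['a'])` → prints [5, 7, 577]
`print(deep['data'])` → prints [9, 2, 6]
`print(deep['nested']['a'])` → prints [5, 7]

Answer:
[9, 2, 6, 837]
[5, 7, 577]
[9, 2, 6]
[5, 7]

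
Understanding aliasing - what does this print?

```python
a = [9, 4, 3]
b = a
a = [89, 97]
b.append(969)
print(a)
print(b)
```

Key concept: rebinding vs mutation: a is rebound to a new list, b still points at the original.
Step by step:
`a = [9, 4, 3]` → a = [9, 4, 3]
`b = a` → b = [9, 4, 3] (same object as a)
`a = [89, 97]` → a = [89, 97]
`b.append(969)` → b = [9, 4, 3, 969]
`print(a)` → prints [89, 97]
`print(b)` → prints [9, 4, 3, 969]

Answer:
[89, 97]
[9, 4, 3, 969]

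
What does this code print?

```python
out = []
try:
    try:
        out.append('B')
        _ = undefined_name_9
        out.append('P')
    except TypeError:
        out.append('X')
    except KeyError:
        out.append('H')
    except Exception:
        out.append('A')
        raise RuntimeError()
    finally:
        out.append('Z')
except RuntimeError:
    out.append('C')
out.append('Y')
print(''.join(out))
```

Execution trace: 'B' (inner try body) → 'A' (inner except Exception) → 'Z' (inner finally) → 'C' (outer except RuntimeError) → 'Y' (after the try/except). Output: BAZCY

Answer: BAZCY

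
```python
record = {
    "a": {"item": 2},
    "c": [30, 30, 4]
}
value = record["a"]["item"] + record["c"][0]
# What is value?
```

Trace:
`record = { ...` → record = {'a': {'item': 2}, 'c': [30, 30, 4]}
`value = record["a"]["item"] + record["c"][0]` → value = 32
So value = 32

Answer: 32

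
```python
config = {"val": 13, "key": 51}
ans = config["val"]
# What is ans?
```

Trace:
`config = {"val": 13, "key": 51}` → config = {'val': 13, 'key': 51}
`ans = config["val"]` → ans = 13
So ans = 13

Answer: 13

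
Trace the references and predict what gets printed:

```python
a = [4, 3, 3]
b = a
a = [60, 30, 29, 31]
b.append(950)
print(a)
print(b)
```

Key concept: rebinding vs mutation: a is rebound to a new list, b still points at the original.
Step by step:
`a = [4, 3, 3]` → a = [4, 3, 3]
`b = a` → b = [4, 3, 3] (same object as a)
`a = [60, 30, 29, 31]` → a = [60, 30, 29, 31]
`b.append(950)` → b = [4, 3, 3, 950]
`print(a)` → prints [60, 30, 29, 31]
`print(b)` → prints [4, 3, 3, 950]

Answer:
[60, 30, 29, 31]
[4, 3, 3, 950]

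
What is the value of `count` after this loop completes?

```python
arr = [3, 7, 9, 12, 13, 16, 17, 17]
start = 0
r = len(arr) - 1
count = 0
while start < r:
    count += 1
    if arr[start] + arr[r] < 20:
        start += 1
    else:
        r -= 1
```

Steps to find pair summing to 20
`count` takes the values: 0 → 1 → 2 → 3 → 4 → 5 → 6 → 7

Answer: 7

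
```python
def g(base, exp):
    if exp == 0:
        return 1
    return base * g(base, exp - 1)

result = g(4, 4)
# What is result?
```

g(4, 4) = 4 * 4 * 4 * 4 = 256

Answer: 256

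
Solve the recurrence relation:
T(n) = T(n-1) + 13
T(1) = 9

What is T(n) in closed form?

Unrolling: T(n) = T(1) + 13·(n-1) = 9 + 13(n-1) = 13n - 4.

Answer: T(n) = 13n - 4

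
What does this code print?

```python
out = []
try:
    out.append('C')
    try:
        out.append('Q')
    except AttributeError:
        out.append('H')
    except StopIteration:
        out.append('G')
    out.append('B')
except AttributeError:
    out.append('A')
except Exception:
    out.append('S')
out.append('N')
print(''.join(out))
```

Execution trace: 'C' (try body) → 'Q' (inner try body, no exception) → 'B' (try body, no exception) → 'N' (after the try/except). Output: CQBN

Answer: CQBN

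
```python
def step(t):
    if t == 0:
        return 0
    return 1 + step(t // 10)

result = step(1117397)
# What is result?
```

Count of digits of 1117397: 7

Answer: 7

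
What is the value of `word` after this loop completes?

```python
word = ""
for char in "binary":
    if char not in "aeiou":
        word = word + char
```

Remove vowels from 'binary'
`word` takes the values: "" → "b" → "bn" → "bnr" → "bnry"

Answer: "bnry"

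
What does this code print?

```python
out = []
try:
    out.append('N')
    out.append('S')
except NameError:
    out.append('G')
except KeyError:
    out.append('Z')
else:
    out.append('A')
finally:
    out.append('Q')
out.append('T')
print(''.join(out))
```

Execution trace: 'N' (try body) → 'S' (try body, no exception) → 'A' (else) → 'Q' (finally) → 'T' (after the try/except). Output: NSAQT

Answer: NSAQT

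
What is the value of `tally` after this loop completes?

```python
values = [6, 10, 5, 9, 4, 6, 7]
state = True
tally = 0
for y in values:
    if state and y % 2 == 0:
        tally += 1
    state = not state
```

Count even values at even positions
`tally` takes the values: 0 → 1 → 2

Answer: 2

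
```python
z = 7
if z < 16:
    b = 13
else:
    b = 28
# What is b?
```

Trace:
`z = 7` → z = 7
`if z < 16: ...` → z < 16 is True → b = 13
So b = 13

Answer: 13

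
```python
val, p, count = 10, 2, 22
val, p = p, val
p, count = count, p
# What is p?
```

Trace:
`val, p, count = 10, 2, 22` → val = 10; p = 2; count = 22
`val, p = p, val` → val = 2; p = 10
`p, count = count, p` → p = 22; count = 10
So p = 22

Answer: 22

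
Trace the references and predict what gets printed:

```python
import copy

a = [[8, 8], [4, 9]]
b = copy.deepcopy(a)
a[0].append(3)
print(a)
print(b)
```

Key concept: deep copy is fully independent.
Step by step:
`a = [[8, 8], [4, 9]]` → a = [[8, 8], [4, 9]]
`b = copy.deepcopy(a)` → b = [[8, 8], [4, 9]]
`a[0].append(3)` → a = [[8, 8, 3], [4, 9]]
`print(a)` → prints [[8, 8, 3], [4, 9]]
`print(b)` → prints [[8, 8], [4, 9]]

Answer:
[[8, 8, 3], [4, 9]]
[[8, 8], [4, 9]]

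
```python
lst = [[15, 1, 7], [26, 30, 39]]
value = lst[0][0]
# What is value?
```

Trace:
`lst = [[15, 1, 7], [26, 30, 39]]` → lst = [[15, 1, 7], [26, 30, 39]]
`value = lst[0][0]` → value = 15
So value = 15

Answer: 15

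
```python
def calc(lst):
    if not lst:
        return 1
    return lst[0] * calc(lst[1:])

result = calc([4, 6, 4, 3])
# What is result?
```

Product over [4, 6, 4, 3] = 4 * 6 * 4 * 3 = 288

Answer: 288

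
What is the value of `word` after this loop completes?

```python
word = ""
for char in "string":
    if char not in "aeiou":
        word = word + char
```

Remove vowels from 'string'
`word` takes the values: "" → "s" → "st" → "str" → "strn" → "strng"

Answer: "strng"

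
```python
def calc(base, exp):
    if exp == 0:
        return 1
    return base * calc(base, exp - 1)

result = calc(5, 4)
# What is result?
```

calc(5, 4) = 5 * 5 * 5 * 5 = 625

Answer: 625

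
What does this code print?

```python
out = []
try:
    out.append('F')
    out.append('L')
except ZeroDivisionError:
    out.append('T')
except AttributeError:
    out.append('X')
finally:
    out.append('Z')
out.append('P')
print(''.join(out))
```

Execution trace: 'F' (try body) → 'L' (try body, no exception) → 'Z' (finally) → 'P' (after the try/except). Output: FLZP

Answer: FLZP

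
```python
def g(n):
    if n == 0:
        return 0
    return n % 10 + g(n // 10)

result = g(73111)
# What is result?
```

Sum of digits of 73111: 1 + 1 + 1 + 3 + 7 = 13

Answer: 13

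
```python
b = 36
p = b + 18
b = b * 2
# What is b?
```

Trace:
`b = 36` → b = 36
`p = b + 18` → p = 54
`b = b * 2` → b = 72
So b = 72

Answer: 72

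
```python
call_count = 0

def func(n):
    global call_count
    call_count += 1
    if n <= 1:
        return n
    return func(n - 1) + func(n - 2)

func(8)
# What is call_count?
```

Calls(n) = 1 + Calls(n-1) + Calls(n-2); Calls(0)=Calls(1)=1. For n=8 this gives 67.

Answer: 67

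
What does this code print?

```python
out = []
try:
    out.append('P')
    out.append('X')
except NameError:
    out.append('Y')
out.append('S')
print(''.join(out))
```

Execution trace: 'P' (try body) → 'X' (try body, no exception) → 'S' (after the try/except). Output: PXS

Answer: PXS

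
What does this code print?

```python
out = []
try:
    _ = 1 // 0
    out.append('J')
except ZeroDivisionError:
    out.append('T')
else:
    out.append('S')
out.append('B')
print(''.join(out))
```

Execution trace: 'T' (except ZeroDivisionError) → 'B' (after the try/except). Output: TB

Answer: TB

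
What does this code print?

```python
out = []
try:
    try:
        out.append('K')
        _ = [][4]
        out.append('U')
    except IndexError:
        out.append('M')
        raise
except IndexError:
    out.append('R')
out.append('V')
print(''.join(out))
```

Execution trace: 'K' (inner try body) → 'M' (inner except IndexError) → 'R' (outer except IndexError) → 'V' (after the try/except). Output: KMRV

Answer: KMRV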